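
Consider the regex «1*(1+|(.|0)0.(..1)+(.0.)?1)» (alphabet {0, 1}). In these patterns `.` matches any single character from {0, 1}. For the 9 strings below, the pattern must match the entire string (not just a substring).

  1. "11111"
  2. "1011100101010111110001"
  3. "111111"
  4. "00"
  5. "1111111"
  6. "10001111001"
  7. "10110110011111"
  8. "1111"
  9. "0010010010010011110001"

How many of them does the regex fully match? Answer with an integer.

6

1 → match
2 → no match
3 → match
4 → no match — must end with "1"
5 → match
6 → match
7 → no match
8 → match
9 → match
Total matched: 6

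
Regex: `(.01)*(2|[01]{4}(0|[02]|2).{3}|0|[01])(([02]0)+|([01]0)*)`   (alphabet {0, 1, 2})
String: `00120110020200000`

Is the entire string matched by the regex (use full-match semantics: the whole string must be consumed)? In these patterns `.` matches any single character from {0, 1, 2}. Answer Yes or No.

Yes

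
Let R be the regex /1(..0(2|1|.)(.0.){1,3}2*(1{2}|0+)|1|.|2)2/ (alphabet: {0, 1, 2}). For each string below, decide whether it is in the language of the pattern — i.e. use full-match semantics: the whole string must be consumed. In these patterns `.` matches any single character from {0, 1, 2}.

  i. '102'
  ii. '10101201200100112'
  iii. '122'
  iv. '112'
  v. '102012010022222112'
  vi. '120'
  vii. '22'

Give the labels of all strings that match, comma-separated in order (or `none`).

i, ii, iii, iv, v

i → match
ii → match
iii → match
iv → match
v → match
vi → no match — must end with '2'
vii → no match — must start with '1'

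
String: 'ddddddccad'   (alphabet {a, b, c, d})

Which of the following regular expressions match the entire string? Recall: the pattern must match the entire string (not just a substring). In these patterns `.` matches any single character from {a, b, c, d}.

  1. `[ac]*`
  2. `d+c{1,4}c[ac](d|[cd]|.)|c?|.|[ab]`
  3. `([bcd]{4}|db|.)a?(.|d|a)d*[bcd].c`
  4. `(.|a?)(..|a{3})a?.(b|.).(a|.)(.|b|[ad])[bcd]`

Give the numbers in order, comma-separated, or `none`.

1 → no match
2 → match
3 → no match — must end with 'c'
4 → no match

2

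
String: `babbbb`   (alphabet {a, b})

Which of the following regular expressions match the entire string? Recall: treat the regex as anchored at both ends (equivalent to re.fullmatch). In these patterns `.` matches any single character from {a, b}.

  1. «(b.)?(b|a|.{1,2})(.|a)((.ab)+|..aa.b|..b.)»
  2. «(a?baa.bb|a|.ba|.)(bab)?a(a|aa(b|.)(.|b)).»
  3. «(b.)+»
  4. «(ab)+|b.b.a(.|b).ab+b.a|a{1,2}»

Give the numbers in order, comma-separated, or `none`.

1, 3

1 → match
2 → no match
3 → match
4 → no match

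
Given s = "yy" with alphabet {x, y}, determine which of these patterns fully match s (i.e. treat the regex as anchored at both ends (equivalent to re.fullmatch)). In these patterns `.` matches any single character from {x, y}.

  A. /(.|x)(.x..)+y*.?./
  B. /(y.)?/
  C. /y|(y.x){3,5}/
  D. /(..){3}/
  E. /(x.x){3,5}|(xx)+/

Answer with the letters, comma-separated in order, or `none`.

A → no match
B → match
C → no match
D → no match
E → no match

B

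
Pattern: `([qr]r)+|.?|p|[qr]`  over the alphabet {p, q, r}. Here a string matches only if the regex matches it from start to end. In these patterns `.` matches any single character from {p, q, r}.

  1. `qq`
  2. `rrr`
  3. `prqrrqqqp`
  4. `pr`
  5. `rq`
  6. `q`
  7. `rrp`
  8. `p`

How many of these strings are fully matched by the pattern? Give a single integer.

2

1 → no match
2 → no match
3 → no match
4 → no match
5 → no match
6 → match
7 → no match
8 → match
Total matched: 2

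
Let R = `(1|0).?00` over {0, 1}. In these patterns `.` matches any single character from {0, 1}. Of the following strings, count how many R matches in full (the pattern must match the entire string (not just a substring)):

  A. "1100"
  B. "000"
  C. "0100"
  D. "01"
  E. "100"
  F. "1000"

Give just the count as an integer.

5

A → match
B → match
C → match
D → no match — must end with "00"
E → match
F → match
Total matched: 5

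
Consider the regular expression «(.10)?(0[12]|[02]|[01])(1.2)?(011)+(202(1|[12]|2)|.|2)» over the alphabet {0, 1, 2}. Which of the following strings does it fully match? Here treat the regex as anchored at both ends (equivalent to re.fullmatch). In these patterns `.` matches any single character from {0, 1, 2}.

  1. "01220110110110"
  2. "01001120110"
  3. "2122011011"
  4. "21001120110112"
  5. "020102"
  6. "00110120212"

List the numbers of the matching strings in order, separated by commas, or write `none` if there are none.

1, 2, 4

1 → match
2 → match
3 → no match
4 → match
5 → no match
6 → no match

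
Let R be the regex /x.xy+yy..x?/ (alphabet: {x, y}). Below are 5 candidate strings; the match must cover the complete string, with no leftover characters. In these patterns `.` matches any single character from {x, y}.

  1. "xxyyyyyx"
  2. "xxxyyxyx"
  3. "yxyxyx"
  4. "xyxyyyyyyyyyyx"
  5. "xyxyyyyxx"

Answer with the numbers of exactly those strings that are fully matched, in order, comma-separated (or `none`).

1. "xxyyyyyx" → no match
2. "xxxyyxyx" → no match
3. "yxyxyx" → no match — must start with "x"
4 → match
5. "xyxyyyyxx" → match

4, 5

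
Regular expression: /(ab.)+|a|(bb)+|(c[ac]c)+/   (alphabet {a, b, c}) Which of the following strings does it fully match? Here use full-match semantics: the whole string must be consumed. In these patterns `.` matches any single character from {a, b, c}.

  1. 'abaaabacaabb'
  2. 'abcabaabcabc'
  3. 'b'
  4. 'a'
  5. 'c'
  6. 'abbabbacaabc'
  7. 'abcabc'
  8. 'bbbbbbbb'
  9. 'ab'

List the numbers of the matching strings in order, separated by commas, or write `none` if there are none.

2, 4, 7, 8

1. 'abaaabacaabb' → no match
2. 'abcabaabcabc' → match
3. 'b' → no match
4. 'a' → match
5. 'c' → no match
6. 'abbabbacaabc' → no match
7. 'abcabc' → match
8. 'bbbbbbbb' → match
9. 'ab' → no match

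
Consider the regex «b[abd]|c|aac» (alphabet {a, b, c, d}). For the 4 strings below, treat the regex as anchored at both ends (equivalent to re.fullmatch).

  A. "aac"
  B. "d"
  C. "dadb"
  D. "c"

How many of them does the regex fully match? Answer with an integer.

2

A → match
B → no match
C → no match
D → match
Total matched: 2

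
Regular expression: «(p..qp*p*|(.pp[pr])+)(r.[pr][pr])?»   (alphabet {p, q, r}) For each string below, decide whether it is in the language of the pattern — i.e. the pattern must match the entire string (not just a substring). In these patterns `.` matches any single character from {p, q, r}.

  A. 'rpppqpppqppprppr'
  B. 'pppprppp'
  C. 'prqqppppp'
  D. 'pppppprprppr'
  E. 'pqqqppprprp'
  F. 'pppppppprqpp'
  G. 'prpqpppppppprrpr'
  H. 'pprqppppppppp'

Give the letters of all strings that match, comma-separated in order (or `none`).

A → match
B. 'pppprppp' → match
C. 'prqqppppp' → match
D. 'pppppprprppr' → no match
E. 'pqqqppprprp' → match
F. 'pppppppprqpp' → match
G → match
H → match

A, B, C, E, F, G, H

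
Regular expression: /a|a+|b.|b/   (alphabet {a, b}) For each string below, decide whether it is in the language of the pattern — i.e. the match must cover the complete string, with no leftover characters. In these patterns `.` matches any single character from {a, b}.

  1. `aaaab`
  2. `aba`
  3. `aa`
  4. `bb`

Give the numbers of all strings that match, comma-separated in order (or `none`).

3, 4

1 → no match
2 → no match
3 → match
4 → match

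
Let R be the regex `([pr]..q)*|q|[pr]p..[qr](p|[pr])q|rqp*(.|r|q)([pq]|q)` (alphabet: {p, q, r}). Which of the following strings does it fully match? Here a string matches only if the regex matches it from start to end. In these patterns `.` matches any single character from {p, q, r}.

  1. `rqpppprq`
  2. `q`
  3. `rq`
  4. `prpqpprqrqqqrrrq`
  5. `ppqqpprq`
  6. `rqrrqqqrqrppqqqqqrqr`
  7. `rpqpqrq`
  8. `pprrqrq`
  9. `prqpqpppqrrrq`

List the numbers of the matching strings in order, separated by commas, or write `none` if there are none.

1, 2, 4, 5, 7, 8

1 → match
2 → match
3 → no match
4 → match
5 → match
6 → no match
7 → match
8 → match
9 → no match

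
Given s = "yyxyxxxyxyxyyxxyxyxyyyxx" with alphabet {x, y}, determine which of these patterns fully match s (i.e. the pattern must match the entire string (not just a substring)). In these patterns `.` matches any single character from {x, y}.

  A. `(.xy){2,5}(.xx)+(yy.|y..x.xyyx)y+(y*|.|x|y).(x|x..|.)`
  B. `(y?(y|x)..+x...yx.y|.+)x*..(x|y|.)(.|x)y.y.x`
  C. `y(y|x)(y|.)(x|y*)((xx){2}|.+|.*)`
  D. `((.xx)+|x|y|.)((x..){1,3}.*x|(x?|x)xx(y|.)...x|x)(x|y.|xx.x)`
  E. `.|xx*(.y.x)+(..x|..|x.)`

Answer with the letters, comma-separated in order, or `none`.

B, C

A → no match
B → match
C → match
D → no match
E → no match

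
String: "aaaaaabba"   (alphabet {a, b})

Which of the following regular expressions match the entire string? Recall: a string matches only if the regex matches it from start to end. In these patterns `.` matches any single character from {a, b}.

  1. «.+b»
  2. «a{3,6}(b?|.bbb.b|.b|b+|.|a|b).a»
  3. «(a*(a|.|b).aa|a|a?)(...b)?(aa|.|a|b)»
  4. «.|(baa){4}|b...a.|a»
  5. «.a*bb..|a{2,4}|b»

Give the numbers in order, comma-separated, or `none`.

1 → no match — must end with "b"
2 → match
3 → match
4 → no match
5 → no match

2, 3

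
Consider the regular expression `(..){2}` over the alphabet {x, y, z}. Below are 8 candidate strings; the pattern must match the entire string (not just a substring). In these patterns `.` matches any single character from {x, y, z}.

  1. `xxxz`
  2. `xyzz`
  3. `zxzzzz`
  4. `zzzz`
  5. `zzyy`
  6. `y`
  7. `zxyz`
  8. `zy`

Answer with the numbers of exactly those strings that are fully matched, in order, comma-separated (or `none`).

1 → match
2 → match
3 → no match
4 → match
5 → match
6 → no match
7 → match
8 → no match

1, 2, 4, 5, 7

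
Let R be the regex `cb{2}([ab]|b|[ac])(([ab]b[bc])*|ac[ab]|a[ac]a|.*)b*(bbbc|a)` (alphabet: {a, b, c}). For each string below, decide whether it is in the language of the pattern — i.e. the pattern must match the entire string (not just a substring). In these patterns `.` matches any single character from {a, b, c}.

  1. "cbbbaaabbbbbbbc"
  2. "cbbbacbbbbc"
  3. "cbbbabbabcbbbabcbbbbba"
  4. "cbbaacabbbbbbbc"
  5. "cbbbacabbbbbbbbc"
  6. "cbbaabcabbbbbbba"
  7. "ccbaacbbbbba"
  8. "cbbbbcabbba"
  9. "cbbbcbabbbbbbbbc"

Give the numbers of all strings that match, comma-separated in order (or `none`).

1, 2, 3, 4, 5, 6, 8, 9

1 → match
2 → match
3 → match
4 → match
5 → match
6 → match
7 → no match — must start with "cb"
8 → match
9 → match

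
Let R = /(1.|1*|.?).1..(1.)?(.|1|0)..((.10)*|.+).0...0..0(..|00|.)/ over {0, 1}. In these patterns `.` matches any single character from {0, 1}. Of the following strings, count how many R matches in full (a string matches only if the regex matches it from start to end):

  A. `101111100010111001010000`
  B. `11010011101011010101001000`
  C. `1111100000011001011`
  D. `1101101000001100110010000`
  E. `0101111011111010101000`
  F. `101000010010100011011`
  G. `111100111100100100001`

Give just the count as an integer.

5

A → no match
B → match
C → match
D → match
E → match
F → match
G → no match
Total matched: 5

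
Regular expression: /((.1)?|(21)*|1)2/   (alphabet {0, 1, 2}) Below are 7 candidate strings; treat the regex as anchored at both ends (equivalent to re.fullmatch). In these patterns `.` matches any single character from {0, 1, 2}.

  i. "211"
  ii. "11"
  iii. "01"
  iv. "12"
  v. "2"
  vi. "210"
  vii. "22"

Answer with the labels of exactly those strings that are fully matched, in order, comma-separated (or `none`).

i. "211" → no match — must end with "2"
ii. "11" → no match — must end with "2"
iii. "01" → no match — must end with "2"
iv. "12" → match
v. "2" → match
vi. "210" → no match — must end with "2"
vii. "22" → no match

iv, v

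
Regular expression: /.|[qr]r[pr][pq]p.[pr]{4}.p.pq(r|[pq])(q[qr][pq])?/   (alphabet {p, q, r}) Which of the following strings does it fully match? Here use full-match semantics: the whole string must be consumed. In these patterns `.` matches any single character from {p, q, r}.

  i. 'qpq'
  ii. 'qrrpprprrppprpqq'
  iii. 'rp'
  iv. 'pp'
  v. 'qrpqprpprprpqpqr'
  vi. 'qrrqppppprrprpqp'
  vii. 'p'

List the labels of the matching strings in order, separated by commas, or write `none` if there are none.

i. 'qpq' → no match
ii → match
iii. 'rp' → no match
iv. 'pp' → no match
v → match
vi → match
vii. 'p' → match

ii, v, vi, vii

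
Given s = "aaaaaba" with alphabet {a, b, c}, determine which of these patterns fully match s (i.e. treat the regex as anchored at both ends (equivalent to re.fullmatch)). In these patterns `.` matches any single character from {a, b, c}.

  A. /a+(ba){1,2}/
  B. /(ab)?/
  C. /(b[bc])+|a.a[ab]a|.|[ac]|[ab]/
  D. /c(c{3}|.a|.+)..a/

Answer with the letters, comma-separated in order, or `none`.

A

A → match
B → no match
C → no match
D → no match — must start with "c"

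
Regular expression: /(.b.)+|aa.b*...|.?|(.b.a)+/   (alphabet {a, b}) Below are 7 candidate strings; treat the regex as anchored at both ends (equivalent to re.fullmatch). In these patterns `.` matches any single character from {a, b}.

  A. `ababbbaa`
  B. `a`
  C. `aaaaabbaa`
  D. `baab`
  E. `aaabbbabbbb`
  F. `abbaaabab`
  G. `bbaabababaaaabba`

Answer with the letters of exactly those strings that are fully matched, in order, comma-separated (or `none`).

B

A. `ababbbaa` → no match
B. `a` → match
C. `aaaaabbaa` → no match
D. `baab` → no match
E. `aaabbbabbbb` → no match
F. `abbaaabab` → no match
G → no match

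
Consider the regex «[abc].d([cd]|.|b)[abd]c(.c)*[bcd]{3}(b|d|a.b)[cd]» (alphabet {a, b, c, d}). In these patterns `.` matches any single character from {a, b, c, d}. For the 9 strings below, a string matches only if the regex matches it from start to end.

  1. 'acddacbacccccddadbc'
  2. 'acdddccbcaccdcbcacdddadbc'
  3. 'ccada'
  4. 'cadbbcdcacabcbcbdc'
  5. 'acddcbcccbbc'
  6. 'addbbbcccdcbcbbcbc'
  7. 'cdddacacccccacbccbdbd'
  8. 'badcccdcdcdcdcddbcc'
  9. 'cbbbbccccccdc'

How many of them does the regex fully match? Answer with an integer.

1 → no match
2 → no match
3 → no match
4 → no match
5 → no match
6 → no match
7 → match
8 → no match
9 → no match
Total matched: 1

1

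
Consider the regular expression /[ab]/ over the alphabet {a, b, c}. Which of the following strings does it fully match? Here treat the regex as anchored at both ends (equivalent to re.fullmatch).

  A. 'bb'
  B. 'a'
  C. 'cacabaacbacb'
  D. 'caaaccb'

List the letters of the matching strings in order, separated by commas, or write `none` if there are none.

B

A → no match
B → match
C → no match
D → no match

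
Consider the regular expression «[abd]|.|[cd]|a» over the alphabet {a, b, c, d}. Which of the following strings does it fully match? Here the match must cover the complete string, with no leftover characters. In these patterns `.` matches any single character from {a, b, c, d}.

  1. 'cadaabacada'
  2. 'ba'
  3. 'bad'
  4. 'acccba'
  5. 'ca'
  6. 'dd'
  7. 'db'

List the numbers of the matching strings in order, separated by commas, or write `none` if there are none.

none

1 → no match
2 → no match
3 → no match
4 → no match
5 → no match
6 → no match
7 → no match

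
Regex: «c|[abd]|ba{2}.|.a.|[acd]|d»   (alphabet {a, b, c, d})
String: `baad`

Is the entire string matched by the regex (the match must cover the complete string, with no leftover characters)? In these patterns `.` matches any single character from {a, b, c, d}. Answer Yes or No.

Yes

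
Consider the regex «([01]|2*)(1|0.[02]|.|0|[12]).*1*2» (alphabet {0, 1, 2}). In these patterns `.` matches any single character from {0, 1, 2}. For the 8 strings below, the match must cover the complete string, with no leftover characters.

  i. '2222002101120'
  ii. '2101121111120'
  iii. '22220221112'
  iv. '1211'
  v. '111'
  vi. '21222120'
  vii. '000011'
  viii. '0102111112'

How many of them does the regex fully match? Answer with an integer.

i → no match — must end with '2'
ii → no match — must end with '2'
iii → match
iv → no match — must end with '2'
v → no match — must end with '2'
vi → no match — must end with '2'
vii → no match — must end with '2'
viii → match
Total matched: 2

2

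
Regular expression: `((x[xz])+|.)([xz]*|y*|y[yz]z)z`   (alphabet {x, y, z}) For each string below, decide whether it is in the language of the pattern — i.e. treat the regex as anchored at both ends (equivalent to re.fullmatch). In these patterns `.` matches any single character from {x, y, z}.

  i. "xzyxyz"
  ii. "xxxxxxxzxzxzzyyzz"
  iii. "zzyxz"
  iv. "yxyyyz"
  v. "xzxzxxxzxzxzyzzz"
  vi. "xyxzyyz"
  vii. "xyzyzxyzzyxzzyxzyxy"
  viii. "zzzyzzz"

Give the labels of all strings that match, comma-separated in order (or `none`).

v

i. "xzyxyz" → no match
ii → no match
iii. "zzyxz" → no match
iv. "yxyyyz" → no match
v → match
vi. "xyxzyyz" → no match
vii → no match — must end with "z"
viii. "zzzyzzz" → no match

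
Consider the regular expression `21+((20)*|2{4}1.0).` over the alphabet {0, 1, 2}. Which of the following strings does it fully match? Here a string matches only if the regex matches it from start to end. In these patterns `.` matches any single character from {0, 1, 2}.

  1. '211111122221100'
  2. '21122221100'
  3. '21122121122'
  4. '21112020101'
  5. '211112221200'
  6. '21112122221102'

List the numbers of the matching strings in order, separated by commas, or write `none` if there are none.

1 → match
2. '21122221100' → match
3. '21122121122' → no match
4. '21112020101' → no match
5. '211112221200' → no match
6 → no match

1, 2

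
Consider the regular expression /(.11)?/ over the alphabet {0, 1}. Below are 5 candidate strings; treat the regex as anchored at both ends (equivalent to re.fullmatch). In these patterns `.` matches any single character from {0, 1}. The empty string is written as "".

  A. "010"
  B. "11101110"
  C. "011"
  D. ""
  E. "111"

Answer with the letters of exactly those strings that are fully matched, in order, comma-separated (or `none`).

A. "010" → no match
B. "11101110" → no match
C. "011" → match
D. "" → match
E. "111" → match

C, D, E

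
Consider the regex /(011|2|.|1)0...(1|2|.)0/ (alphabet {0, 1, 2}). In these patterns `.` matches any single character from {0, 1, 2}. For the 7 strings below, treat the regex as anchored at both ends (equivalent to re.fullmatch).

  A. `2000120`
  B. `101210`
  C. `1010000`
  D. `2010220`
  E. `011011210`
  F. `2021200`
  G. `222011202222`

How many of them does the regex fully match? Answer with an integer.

A → match
B → no match
C → match
D → match
E → match
F → match
G → no match — must end with `0`
Total matched: 5

5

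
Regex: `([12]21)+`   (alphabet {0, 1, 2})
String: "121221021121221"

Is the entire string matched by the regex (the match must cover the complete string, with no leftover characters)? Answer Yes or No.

No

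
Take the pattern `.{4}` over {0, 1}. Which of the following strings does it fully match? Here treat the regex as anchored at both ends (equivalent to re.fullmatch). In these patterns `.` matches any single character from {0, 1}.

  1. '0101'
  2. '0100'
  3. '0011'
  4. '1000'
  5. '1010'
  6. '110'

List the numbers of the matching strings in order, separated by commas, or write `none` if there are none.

1, 2, 3, 4, 5

1 → match
2 → match
3 → match
4 → match
5 → match
6 → no match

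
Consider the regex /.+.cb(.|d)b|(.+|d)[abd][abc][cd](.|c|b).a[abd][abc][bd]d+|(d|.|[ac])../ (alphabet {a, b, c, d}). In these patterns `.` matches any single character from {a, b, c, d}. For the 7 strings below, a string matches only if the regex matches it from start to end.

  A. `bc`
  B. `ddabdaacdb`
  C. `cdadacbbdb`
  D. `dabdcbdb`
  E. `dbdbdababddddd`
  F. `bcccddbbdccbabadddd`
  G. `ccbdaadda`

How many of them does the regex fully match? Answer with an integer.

A → no match
B → no match
C → no match
D → match
E → no match
F → no match
G → no match
Total matched: 1

1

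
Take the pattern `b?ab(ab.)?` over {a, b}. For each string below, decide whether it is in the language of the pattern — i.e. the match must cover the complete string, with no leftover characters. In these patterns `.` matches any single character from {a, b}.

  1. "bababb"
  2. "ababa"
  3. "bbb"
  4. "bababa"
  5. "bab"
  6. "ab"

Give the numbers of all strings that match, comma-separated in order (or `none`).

1, 2, 4, 5, 6

1. "bababb" → match
2. "ababa" → match
3. "bbb" → no match
4. "bababa" → match
5. "bab" → match
6. "ab" → match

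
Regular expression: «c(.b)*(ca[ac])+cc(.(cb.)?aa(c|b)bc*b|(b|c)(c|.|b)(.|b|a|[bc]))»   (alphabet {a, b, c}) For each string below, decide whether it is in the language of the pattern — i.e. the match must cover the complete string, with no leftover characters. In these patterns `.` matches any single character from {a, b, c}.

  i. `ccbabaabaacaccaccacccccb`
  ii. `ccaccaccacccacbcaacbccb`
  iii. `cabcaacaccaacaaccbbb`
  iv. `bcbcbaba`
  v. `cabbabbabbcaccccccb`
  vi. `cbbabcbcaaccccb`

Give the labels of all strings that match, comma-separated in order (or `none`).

i → no match
ii → match
iii → match
iv → no match — must start with `c`
v → no match
vi → match

ii, iii, vi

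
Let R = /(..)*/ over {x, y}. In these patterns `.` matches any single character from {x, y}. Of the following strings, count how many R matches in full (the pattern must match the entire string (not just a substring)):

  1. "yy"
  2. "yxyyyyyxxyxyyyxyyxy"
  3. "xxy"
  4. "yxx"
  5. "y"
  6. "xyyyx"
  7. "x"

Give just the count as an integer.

1 → match
2 → no match
3 → no match
4 → no match
5 → no match
6 → no match
7 → no match
Total matched: 1

1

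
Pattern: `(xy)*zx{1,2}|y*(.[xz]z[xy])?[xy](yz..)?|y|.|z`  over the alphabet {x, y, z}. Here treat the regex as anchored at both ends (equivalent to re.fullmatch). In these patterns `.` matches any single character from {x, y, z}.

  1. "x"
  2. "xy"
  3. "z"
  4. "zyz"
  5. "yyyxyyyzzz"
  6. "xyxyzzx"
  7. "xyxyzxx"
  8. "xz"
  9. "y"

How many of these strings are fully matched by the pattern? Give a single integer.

4

1 → match
2 → no match
3 → match
4 → no match
5 → no match
6 → no match
7 → match
8 → no match
9 → match
Total matched: 4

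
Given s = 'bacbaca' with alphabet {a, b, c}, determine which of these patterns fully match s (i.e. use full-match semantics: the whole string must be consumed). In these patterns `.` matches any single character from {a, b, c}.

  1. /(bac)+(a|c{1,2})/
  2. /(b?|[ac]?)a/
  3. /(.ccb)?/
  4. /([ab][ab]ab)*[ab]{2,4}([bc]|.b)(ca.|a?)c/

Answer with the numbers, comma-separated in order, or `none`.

1

1 → match
2 → no match
3 → no match
4 → no match — must end with 'c'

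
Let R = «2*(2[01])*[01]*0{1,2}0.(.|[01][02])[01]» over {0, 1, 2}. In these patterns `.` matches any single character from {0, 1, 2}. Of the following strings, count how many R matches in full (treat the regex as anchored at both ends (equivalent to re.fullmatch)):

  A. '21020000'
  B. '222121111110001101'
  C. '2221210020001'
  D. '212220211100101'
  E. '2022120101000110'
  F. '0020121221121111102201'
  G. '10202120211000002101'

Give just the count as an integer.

1

A → no match
B → match
C → no match
D → no match
E → no match
F → no match
G → no match
Total matched: 1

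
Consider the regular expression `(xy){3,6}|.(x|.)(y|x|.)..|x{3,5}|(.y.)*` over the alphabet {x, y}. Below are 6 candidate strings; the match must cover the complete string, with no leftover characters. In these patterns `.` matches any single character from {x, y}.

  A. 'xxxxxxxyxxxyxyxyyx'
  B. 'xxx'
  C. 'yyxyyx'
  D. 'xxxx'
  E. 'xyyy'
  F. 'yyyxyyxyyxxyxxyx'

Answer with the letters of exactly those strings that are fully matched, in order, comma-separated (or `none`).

B, C, D

A → no match
B. 'xxx' → match
C. 'yyxyyx' → match
D. 'xxxx' → match
E. 'xyyy' → no match
F → no match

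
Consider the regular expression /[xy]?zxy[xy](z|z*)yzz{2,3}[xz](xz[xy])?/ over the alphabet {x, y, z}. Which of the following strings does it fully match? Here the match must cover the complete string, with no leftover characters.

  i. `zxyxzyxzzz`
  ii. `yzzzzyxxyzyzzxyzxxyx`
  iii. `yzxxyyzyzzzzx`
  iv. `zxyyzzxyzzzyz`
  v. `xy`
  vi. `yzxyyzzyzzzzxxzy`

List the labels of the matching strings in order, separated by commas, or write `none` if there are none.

i → no match
ii → no match
iii → no match
iv → no match
v → no match
vi → match

vi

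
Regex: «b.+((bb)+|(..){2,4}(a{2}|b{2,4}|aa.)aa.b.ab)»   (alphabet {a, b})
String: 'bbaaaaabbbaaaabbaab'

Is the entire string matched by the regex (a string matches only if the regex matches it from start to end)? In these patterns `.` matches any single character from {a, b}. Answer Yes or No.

Yes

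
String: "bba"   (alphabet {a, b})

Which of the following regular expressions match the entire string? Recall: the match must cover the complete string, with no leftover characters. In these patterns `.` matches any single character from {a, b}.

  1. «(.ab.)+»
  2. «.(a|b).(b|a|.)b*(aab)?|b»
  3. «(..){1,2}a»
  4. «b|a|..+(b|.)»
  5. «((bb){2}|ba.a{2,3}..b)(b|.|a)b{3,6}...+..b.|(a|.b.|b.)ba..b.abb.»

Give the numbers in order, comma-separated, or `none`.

3, 4

1 → no match
2 → no match
3 → match
4 → match
5 → no match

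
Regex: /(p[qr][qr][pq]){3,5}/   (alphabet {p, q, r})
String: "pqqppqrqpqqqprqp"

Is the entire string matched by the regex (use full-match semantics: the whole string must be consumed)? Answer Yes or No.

Yes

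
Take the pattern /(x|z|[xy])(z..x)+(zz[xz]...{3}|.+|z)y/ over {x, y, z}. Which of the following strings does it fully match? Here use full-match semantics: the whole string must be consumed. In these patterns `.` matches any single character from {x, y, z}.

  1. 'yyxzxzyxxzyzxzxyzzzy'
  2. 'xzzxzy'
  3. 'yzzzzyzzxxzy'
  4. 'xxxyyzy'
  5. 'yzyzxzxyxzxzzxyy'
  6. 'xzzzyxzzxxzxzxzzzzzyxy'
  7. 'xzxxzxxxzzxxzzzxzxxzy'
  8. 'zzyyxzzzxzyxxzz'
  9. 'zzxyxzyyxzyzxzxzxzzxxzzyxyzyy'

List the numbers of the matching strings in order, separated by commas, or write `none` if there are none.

5, 9

1 → no match
2 → no match
3 → no match
4 → no match
5 → match
6 → no match
7 → no match
8 → no match — must end with 'y'
9 → match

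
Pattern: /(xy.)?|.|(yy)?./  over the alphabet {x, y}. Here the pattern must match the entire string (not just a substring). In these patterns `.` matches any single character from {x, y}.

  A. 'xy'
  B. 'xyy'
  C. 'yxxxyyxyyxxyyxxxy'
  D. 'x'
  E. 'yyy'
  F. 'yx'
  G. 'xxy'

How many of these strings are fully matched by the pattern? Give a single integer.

A → no match
B → match
C → no match
D → match
E → match
F → no match
G → no match
Total matched: 3

3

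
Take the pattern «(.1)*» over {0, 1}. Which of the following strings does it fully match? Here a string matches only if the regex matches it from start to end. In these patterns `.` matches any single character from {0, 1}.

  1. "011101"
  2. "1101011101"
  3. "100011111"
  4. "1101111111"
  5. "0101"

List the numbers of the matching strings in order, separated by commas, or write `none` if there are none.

1, 2, 4, 5

1. "011101" → match
2. "1101011101" → match
3. "100011111" → no match
4. "1101111111" → match
5. "0101" → match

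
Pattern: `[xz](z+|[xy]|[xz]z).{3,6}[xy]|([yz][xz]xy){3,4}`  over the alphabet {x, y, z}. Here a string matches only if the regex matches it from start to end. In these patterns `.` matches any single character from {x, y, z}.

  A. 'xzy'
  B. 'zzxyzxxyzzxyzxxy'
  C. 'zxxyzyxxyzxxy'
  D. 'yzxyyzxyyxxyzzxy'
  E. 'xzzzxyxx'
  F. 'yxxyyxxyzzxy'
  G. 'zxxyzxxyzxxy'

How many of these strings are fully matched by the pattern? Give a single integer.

5

A → no match
B → match
C → no match
D → match
E → match
F → match
G → match
Total matched: 5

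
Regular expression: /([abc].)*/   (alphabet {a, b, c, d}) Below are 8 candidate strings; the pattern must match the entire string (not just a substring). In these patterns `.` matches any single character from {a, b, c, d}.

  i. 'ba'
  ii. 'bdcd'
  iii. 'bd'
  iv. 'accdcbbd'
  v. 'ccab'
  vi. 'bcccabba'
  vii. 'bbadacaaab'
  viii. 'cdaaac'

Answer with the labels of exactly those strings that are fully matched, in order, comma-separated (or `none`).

i, ii, iii, iv, v, vi, vii, viii

i → match
ii → match
iii → match
iv → match
v → match
vi → match
vii → match
viii → match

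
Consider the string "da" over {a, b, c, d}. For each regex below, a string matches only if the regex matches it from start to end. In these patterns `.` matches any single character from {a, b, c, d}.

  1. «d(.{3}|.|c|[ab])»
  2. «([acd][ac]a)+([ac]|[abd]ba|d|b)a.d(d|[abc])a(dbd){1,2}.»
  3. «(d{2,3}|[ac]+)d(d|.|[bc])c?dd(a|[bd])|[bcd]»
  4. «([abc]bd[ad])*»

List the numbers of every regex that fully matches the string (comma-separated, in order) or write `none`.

1

1 → match
2 → no match
3 → no match
4 → no match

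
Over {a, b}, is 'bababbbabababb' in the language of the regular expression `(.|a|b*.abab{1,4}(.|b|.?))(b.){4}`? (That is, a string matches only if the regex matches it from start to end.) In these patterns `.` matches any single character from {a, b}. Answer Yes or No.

Yes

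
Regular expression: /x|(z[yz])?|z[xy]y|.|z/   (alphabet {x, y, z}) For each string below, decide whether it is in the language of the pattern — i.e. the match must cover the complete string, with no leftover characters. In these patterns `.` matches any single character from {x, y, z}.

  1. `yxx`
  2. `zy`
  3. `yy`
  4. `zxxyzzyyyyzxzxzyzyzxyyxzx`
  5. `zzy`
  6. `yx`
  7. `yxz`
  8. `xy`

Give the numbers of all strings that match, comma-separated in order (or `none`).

2

1 → no match
2 → match
3 → no match
4 → no match
5 → no match
6 → no match
7 → no match
8 → no match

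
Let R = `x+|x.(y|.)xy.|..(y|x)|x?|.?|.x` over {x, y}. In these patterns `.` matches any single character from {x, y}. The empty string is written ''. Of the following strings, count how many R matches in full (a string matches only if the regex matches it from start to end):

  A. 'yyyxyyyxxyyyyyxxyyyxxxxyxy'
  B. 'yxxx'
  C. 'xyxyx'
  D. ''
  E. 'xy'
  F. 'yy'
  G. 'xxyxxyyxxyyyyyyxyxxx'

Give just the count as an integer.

1

A → no match
B → no match
C → no match
D → match
E → no match
F → no match
G → no match
Total matched: 1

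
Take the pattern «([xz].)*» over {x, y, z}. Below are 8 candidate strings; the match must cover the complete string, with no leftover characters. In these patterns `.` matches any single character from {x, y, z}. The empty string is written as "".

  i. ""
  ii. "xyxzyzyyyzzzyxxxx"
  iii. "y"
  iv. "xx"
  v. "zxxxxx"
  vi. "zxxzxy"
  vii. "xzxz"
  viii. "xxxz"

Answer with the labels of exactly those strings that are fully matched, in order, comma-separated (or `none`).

i, iv, v, vi, vii, viii

i → match
ii → no match
iii → no match
iv → match
v → match
vi → match
vii → match
viii → match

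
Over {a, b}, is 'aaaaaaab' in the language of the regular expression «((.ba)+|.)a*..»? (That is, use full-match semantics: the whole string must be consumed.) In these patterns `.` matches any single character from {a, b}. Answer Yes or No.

Yes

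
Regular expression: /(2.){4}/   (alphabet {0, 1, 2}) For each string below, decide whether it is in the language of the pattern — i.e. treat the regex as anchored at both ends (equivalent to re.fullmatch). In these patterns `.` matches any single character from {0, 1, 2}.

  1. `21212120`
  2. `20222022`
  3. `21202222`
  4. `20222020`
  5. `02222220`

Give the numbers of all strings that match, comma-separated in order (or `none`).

1, 2, 3, 4

1. `21212120` → match
2. `20222022` → match
3. `21202222` → match
4. `20222020` → match
5. `02222220` → no match — must start with `2`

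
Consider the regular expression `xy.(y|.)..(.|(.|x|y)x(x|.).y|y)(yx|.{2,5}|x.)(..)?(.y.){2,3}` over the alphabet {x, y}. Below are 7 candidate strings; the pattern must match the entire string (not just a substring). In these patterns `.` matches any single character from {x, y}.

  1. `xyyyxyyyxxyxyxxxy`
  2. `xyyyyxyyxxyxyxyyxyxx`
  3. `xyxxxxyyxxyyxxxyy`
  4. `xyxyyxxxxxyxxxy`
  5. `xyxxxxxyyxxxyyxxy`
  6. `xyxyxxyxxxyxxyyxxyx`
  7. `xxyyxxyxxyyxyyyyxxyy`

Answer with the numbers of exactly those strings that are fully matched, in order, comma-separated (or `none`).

6

1 → no match
2 → no match
3 → no match
4 → no match
5 → no match
6 → match
7 → no match — must start with `xy`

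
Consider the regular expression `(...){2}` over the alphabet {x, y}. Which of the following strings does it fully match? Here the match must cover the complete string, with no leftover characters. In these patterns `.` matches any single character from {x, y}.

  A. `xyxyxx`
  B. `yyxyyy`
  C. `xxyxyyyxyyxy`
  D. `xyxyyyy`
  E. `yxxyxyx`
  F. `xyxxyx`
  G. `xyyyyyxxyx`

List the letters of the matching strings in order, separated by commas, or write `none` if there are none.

A → match
B → match
C → no match
D → no match
E → no match
F → match
G → no match

A, B, F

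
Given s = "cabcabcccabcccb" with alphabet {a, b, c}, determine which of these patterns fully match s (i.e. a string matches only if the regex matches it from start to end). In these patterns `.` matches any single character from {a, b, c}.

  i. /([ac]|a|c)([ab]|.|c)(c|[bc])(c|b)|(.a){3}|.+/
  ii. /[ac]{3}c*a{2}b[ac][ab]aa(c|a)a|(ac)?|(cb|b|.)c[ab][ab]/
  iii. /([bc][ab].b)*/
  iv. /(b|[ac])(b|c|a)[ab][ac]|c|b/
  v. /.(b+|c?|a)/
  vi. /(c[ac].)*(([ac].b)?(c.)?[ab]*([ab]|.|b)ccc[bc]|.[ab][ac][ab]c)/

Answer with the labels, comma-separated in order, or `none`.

i → match
ii → no match
iii → no match
iv → no match
v → no match
vi → match

i, vi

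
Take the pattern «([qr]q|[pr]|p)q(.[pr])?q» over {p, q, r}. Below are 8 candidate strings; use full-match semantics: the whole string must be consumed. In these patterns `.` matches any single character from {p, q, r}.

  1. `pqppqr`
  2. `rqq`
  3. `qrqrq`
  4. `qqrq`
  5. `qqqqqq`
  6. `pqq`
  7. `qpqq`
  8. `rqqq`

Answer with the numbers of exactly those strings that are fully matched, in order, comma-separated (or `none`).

2, 6, 8

1 → no match — must end with `q`
2 → match
3 → no match
4 → no match
5 → no match
6 → match
7 → no match
8 → match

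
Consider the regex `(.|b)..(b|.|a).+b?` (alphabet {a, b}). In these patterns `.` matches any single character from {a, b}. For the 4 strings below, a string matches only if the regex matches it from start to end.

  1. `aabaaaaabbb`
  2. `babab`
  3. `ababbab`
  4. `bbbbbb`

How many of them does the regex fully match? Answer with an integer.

4

1 → match
2 → match
3 → match
4 → match
Total matched: 4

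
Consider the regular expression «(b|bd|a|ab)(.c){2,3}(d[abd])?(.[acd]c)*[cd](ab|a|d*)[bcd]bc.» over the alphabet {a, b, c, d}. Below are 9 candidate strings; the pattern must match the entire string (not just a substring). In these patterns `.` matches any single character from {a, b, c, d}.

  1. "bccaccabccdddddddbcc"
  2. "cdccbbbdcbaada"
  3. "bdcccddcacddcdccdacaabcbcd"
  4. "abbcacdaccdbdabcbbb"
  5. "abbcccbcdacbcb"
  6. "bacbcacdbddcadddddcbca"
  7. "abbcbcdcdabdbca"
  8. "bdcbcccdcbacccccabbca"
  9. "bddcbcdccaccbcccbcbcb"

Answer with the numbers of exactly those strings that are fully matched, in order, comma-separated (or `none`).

5, 7

1 → no match
2 → no match
3 → no match
4 → no match
5 → match
6 → no match
7 → match
8 → no match
9 → no match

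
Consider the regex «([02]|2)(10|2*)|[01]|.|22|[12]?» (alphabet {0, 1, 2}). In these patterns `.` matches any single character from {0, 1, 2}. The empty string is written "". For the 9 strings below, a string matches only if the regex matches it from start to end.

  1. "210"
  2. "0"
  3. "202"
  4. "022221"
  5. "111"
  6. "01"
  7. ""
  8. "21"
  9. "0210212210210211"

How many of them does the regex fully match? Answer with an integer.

1 → match
2 → match
3 → no match
4 → no match
5 → no match
6 → no match
7 → match
8 → no match
9 → no match
Total matched: 3

3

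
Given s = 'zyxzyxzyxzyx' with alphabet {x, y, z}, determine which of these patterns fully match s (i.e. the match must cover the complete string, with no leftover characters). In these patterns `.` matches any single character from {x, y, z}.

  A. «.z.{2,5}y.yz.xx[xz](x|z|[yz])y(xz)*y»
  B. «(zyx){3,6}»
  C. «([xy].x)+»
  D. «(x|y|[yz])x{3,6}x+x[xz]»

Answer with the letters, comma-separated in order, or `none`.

B

A → no match — must end with 'y'
B → match
C → no match
D → no match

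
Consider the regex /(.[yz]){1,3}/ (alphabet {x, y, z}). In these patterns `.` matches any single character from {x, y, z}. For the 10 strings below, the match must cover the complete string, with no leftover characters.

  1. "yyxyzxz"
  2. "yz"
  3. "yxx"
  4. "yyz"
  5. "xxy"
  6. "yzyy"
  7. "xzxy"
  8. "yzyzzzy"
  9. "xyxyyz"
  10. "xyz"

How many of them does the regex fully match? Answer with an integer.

1 → no match
2 → match
3 → no match
4 → no match
5 → no match
6 → match
7 → match
8 → no match
9 → match
10 → no match
Total matched: 4

4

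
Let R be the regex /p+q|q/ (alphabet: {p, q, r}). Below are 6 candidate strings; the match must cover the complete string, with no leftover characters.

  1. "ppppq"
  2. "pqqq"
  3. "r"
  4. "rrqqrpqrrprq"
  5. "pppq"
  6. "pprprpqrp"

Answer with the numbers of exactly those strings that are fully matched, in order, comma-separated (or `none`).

1 → match
2 → no match
3 → no match
4 → no match
5 → match
6 → no match

1, 5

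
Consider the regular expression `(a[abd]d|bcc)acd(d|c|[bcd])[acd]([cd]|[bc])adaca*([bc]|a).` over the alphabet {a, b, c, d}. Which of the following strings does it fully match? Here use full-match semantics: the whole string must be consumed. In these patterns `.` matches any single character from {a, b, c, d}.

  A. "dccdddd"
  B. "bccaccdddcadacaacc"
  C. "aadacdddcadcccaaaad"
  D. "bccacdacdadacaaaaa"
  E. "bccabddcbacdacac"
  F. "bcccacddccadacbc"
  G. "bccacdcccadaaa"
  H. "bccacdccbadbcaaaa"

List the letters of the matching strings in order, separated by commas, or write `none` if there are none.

A. "dccdddd" → no match
B → no match
C → no match
D → no match
E → no match
F → no match
G → no match
H → no match

none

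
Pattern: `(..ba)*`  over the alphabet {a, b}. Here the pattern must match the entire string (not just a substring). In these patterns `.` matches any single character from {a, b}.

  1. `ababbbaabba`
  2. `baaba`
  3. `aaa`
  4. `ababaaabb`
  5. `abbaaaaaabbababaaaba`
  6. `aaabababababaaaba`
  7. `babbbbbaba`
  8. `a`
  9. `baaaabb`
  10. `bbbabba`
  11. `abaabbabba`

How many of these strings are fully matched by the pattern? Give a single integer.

0

1 → no match
2 → no match
3 → no match
4 → no match
5 → no match
6 → no match
7 → no match
8 → no match
9 → no match
10 → no match
11 → no match
Total matched: 0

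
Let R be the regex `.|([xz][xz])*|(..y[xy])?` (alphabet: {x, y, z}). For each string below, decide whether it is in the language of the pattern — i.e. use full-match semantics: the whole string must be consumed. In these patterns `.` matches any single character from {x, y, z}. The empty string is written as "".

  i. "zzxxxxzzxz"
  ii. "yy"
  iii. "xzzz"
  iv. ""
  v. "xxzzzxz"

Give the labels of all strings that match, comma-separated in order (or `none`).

i, iii, iv

i → match
ii → no match
iii → match
iv → match
v → no match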